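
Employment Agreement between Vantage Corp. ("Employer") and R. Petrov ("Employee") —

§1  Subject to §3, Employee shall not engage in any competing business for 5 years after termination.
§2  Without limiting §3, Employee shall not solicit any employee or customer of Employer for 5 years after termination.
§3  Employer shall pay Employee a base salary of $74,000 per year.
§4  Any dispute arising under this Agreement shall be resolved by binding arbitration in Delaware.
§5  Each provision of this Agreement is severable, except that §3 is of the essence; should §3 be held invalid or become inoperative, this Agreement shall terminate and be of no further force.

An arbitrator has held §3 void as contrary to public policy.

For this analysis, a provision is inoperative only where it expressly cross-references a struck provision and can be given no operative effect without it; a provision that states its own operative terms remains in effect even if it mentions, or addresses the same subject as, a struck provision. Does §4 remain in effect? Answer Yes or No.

§3 is struck. No other provision's operative terms depend on §3. §5 makes §3 an essential term, and §3 is the provision held invalid; under §5, the entire Agreement is therefore void. No provision of the Agreement survives. §4 is among the inoperative provisions, so the answer is no.

No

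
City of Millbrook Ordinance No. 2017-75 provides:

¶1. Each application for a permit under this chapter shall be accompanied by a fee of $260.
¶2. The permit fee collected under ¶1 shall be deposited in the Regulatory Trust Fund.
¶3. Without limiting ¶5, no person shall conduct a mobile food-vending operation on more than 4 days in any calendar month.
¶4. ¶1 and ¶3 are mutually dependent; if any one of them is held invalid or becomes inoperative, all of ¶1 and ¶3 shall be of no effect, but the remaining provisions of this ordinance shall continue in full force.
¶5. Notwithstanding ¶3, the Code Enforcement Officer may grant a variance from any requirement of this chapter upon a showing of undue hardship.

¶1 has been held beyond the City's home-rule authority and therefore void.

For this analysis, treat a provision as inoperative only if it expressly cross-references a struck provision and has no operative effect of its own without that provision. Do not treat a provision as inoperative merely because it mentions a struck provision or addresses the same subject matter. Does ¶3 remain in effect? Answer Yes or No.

¶1 is struck. ¶2 has no operative effect of its own apart from ¶1 and is therefore inoperative. ¶5 mentions ¶3 but its own obligation stands independently of ¶3, so ¶5 is not affected. ¶4 declares ¶1 and ¶3 mutually dependent; since one of them has fallen, all of them are of no effect. That brings down ¶3 as well. The remainder continues in force under ¶4. ¶4 and ¶5 remain in effect. ¶3 is among the inoperative provisions, so the answer is no.

No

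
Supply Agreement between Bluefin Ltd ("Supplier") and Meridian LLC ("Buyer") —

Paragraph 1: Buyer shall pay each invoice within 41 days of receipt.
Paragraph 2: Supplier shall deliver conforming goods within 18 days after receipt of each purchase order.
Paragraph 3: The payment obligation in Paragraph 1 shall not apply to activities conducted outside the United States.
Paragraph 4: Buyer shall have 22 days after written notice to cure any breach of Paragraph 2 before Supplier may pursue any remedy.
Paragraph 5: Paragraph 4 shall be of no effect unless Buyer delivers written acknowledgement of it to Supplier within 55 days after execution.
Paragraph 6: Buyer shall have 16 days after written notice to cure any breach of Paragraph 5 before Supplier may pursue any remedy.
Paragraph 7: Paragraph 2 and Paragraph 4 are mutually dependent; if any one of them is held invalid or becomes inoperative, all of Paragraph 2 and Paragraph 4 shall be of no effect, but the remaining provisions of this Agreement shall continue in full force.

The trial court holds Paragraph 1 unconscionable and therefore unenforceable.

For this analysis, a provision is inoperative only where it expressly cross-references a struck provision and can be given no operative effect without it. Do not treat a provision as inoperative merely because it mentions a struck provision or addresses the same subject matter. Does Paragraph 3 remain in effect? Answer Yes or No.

No

Paragraph 1 is struck. Paragraph 3 operates only by reference to Paragraph 1, so it falls with Paragraph 1. Paragraph 7 ties Paragraph 2 and Paragraph 4 together, but none of those is affected here; the remaining provisions continue in force under Paragraph 7. That leaves Paragraph 2, Paragraph 4, Paragraph 5, Paragraph 6, and Paragraph 7 in effect. Paragraph 3 is among the inoperative provisions, so the answer is no.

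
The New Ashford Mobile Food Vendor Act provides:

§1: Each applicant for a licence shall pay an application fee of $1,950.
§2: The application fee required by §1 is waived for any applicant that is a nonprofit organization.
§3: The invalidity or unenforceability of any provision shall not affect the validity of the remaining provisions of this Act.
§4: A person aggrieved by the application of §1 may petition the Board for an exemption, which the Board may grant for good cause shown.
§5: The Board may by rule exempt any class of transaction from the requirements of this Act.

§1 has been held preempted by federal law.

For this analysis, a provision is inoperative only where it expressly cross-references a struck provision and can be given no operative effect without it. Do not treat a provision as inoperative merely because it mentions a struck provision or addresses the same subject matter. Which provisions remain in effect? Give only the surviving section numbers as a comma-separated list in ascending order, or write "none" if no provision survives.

3, 5

§1 is struck. §2 has no operative effect of its own apart from §1 and is therefore inoperative. The only function of §4 is the exemption procedure for §1, so it cannot stand once §1 is removed. §3 is a severability clause and preserves every provision that can still be given independent effect. That leaves §3 and §5 in effect.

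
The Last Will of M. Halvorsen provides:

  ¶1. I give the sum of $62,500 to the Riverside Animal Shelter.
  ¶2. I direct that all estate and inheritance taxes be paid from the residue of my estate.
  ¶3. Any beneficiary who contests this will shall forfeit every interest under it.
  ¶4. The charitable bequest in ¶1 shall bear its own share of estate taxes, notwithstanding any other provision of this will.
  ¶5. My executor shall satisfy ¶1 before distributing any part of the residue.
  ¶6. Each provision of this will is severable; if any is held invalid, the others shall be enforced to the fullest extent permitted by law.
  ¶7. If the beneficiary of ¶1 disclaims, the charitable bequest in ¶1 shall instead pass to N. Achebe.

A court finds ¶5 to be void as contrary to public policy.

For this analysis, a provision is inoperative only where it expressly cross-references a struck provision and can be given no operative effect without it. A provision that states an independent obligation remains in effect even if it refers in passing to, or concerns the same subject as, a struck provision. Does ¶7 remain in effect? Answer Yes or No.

¶5 is struck. No other provision's operative terms depend on ¶5. ¶6 is a severability clause and preserves every provision that can still be given independent effect. The provisions still in force are ¶1, ¶2, ¶3, ¶4, ¶6, and ¶7. ¶7 is among the surviving provisions, so the answer is yes.

Yes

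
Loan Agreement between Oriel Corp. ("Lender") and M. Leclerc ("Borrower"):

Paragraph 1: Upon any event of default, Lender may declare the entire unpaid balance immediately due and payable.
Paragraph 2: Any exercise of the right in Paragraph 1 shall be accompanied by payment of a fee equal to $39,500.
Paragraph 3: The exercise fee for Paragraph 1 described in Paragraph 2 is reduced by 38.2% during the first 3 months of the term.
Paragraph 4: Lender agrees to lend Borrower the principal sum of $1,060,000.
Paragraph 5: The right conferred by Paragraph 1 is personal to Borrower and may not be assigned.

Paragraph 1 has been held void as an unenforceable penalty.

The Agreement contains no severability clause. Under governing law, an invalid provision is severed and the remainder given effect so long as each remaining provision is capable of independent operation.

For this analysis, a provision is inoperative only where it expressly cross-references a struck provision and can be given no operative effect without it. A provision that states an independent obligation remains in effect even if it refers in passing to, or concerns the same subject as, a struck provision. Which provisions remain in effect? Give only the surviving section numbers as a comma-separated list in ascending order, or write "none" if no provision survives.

Paragraph 1 is struck. Paragraph 2 operates only by reference to Paragraph 1, so it falls with Paragraph 1. Paragraph 5 operates only by reference to Paragraph 1, so it falls with Paragraph 1. Paragraph 3 does nothing except set the introductory reduction to the exercise fee for Paragraph 1 by reference to Paragraph 2; with Paragraph 2 gone it has no independent effect and is inoperative. With no severability clause, the stated default rule severs what cannot stand and enforces each remaining provision that can operate on its own. Only Paragraph 4 remains in effect.

4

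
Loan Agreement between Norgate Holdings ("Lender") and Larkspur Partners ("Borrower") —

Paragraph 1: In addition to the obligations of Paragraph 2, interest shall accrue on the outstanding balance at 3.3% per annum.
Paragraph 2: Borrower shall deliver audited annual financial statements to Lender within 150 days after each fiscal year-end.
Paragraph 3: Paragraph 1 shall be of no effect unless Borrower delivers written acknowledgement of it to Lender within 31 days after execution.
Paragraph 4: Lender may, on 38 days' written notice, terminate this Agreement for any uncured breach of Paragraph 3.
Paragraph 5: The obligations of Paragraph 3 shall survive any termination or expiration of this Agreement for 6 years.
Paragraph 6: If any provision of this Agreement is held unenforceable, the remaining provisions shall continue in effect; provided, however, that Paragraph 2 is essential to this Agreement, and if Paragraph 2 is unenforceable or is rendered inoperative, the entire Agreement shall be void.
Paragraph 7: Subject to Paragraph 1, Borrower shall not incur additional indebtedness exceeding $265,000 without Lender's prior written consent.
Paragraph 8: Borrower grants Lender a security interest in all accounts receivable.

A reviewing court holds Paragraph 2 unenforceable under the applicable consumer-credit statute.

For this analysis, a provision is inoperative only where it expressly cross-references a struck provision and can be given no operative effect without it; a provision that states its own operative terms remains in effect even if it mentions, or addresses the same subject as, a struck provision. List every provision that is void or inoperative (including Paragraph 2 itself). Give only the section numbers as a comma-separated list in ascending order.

Paragraph 2 is struck. No other provision's operative terms depend on Paragraph 2. Paragraph 6 makes Paragraph 2 an essential term, and Paragraph 2 is the provision held invalid; under Paragraph 6, the entire Agreement is therefore void. No provision of the Agreement survives.

1, 2, 3, 4, 5, 6, 7, 8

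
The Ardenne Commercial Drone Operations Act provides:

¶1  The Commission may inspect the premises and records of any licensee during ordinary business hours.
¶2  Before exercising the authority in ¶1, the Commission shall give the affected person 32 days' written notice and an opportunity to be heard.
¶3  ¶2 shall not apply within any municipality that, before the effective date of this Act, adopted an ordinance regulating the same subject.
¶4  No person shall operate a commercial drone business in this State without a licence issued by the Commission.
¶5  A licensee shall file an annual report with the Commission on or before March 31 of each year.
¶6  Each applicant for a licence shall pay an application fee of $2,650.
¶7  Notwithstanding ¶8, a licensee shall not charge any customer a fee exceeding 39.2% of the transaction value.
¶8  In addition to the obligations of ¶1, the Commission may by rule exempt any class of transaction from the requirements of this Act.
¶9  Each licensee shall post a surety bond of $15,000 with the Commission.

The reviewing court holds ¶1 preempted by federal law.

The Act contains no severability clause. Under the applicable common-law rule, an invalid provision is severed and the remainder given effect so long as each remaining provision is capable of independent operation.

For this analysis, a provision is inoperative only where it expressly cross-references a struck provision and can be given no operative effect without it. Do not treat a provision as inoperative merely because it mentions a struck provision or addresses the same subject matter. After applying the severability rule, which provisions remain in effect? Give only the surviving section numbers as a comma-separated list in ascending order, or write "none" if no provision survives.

4, 5, 6, 7, 8, 9

¶1 is struck. ¶2 merely fixes the notice-and-hearing requirement for ¶1; with ¶1 gone it has nothing to operate on and falls away. ¶3 operates only by reference to ¶2, so it falls with ¶2. ¶8 mentions ¶1 but its own obligation stands independently of ¶1, so ¶8 is not affected. Under the stated default rule, only provisions that cannot operate independently fall away; the rest are enforced. The provisions still in force are ¶4, ¶5, ¶6, ¶7, ¶8, and ¶9.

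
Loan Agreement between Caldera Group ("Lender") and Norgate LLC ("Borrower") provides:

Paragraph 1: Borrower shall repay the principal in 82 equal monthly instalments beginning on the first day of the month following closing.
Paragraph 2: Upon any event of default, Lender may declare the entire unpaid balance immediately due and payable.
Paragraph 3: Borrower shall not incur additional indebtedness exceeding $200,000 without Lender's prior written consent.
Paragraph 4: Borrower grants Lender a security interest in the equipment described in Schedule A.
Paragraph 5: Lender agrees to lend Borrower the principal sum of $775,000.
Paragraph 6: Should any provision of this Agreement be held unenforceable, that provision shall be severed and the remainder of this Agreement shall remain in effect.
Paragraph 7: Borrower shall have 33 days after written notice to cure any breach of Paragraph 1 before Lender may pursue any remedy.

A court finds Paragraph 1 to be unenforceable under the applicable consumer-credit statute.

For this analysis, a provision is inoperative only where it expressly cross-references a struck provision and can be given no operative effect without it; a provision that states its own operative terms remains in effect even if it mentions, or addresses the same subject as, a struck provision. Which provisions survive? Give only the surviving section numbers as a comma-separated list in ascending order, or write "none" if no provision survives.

Paragraph 1 is struck. Paragraph 7 merely fixes the cure period for breach of Paragraph 1; with Paragraph 1 gone it has nothing to operate on and falls away. Paragraph 6 is a severability clause and preserves every provision that can still be given independent effect. Paragraph 2, Paragraph 3, Paragraph 4, Paragraph 5, and Paragraph 6 remain in effect.

2, 3, 4, 5, 6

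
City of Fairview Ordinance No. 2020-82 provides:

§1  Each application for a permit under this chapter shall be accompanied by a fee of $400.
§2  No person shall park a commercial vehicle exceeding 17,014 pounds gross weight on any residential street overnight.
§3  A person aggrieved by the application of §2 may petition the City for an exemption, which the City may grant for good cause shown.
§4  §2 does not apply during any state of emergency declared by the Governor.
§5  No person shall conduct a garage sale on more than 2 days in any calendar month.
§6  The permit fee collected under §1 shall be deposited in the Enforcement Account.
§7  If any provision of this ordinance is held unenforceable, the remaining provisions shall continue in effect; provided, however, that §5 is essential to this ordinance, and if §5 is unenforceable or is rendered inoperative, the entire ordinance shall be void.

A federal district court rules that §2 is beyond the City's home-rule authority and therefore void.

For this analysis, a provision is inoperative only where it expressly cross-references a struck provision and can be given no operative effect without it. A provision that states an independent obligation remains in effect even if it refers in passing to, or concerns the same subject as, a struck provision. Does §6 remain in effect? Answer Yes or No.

§2 is struck. §3 operates only by reference to §2, so it falls with §2. §4 has no operative effect of its own apart from §2 and is therefore inoperative. §7 makes §5 an essential term, but §5 is unaffected, so the severability proviso in §7 preserves the remaining provisions. §1, §5, §6, and §7 remain in effect. §6 is among the surviving provisions, so the answer is yes.

Yes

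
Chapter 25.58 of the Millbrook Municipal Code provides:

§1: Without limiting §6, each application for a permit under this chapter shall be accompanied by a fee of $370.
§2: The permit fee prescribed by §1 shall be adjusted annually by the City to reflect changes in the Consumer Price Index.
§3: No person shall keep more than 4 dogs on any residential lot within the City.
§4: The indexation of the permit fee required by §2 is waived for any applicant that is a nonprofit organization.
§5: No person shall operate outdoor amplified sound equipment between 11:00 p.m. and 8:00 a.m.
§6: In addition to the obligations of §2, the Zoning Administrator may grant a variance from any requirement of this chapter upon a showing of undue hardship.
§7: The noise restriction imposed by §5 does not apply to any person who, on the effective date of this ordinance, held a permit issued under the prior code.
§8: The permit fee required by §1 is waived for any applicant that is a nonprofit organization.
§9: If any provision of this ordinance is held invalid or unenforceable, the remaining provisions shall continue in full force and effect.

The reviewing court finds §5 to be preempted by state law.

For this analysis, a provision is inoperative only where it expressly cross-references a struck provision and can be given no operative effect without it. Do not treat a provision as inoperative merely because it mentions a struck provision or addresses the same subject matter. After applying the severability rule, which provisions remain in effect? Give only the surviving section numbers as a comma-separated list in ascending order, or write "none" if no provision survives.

§5 is struck. §7 merely fixes the grandfather exemption from §5; with §5 gone it has nothing to operate on and falls away. §9 is a severability clause and preserves every provision that can still be given independent effect. §1, §2, §3, §4, §6, §8, and §9 remain in effect.

1, 2, 3, 4, 6, 8, 9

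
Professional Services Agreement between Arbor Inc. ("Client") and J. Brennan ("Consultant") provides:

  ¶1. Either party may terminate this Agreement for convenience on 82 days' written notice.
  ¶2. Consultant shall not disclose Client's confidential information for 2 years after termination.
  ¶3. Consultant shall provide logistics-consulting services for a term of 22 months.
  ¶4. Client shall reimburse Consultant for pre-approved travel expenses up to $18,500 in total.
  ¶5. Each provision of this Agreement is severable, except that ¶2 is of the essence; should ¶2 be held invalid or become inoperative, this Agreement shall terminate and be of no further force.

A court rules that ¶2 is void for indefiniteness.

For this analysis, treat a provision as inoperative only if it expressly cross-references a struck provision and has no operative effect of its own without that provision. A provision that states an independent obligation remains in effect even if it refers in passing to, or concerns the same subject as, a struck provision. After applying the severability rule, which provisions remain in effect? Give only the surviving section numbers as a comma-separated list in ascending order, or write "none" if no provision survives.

none

¶2 is struck. No other provision's operative terms depend on ¶2. ¶5 makes ¶2 an essential term, and ¶2 is the provision held invalid; under ¶5, the entire Agreement is therefore void. No provision of the Agreement survives.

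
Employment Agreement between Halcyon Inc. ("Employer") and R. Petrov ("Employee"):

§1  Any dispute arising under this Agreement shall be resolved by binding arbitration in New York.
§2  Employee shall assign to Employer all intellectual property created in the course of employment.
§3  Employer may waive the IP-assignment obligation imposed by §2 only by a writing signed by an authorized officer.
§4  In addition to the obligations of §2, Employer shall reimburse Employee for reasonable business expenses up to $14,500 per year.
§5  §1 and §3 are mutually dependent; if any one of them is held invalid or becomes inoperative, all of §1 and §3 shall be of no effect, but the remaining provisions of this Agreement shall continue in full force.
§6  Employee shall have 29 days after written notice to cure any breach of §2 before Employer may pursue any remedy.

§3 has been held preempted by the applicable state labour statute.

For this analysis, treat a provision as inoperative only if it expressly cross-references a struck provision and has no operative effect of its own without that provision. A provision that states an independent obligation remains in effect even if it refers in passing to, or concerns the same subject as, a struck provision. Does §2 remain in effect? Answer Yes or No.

§3 is struck. Nothing else in the Agreement is defined by reference to §3. §5 declares §1 and §3 mutually dependent; since one of them has fallen, all of them are of no effect. That brings down §1 as well. The remainder continues in force under §5. That leaves §2, §4, §5, and §6 in effect. §2 is among the surviving provisions, so the answer is yes.

Yes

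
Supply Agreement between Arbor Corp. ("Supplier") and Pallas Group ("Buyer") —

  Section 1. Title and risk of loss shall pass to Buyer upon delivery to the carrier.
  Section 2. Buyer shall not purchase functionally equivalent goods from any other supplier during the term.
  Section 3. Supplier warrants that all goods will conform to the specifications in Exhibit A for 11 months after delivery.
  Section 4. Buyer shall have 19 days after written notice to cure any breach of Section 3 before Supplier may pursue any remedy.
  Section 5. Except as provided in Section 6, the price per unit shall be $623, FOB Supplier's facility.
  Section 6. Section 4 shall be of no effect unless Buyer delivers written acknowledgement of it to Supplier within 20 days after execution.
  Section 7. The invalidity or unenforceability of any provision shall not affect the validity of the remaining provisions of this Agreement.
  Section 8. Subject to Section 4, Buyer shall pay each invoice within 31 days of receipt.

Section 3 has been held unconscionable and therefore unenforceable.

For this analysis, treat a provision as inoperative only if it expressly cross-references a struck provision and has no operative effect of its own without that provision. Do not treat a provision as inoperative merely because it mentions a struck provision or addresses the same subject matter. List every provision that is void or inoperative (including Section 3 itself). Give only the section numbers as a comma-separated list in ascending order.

Section 3 is struck. The only function of Section 4 is the cure period for breach of Section 3, so it cannot stand once Section 3 is removed. Section 6 has no operative effect of its own apart from Section 4 and is therefore inoperative. Section 5 mentions Section 6 but its own obligation stands independently of Section 6, so Section 5 is not affected. Although Section 8 refers to Section 4, its operative terms do not depend on Section 4, so it remains in effect. Section 7 is a severability clause and preserves every provision that can still be given independent effect. That leaves Section 1, Section 2, Section 5, Section 7, and Section 8 in effect.

3, 4, 6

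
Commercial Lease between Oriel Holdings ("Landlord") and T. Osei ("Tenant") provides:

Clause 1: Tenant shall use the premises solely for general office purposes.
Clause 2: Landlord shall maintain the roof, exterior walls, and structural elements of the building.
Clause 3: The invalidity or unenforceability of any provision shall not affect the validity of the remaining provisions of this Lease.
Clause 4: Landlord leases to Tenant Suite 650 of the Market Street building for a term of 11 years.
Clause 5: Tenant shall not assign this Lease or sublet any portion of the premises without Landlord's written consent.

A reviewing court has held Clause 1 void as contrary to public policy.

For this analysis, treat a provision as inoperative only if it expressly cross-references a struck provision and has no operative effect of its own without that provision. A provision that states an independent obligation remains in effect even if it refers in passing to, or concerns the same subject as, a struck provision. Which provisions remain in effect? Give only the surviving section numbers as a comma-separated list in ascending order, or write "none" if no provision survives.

Clause 1 is struck. Nothing else in the Lease is defined by reference to Clause 1. Under the severability clause in Clause 3, the remaining provisions continue in force. The provisions still in force are Clause 2, Clause 3, Clause 4, and Clause 5.

2, 3, 4, 5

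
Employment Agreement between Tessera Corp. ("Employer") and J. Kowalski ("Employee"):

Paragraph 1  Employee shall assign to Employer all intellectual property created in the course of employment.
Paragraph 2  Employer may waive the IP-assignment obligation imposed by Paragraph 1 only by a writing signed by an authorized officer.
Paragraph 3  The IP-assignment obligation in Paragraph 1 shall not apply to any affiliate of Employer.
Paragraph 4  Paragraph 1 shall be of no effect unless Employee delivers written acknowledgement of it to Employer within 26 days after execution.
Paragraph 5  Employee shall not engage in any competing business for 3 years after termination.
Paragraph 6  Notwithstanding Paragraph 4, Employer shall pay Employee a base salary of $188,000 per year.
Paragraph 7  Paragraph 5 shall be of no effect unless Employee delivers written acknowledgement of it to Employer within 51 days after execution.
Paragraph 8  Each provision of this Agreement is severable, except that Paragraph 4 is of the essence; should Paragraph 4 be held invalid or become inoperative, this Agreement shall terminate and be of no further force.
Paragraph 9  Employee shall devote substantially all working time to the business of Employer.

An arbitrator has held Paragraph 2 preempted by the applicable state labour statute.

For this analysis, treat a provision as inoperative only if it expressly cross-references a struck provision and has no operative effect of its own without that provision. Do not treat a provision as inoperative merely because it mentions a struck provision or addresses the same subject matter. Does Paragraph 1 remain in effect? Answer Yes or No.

Yes

Paragraph 2 is struck. No other provision's operative terms depend on Paragraph 2. Paragraph 8 makes Paragraph 4 an essential term, but Paragraph 4 is unaffected, so the severability proviso in Paragraph 8 preserves the remaining provisions. The provisions still in force are Paragraph 1, Paragraph 3, Paragraph 4, Paragraph 5, Paragraph 6, Paragraph 7, Paragraph 8, and Paragraph 9. Paragraph 1 is among the surviving provisions, so the answer is yes.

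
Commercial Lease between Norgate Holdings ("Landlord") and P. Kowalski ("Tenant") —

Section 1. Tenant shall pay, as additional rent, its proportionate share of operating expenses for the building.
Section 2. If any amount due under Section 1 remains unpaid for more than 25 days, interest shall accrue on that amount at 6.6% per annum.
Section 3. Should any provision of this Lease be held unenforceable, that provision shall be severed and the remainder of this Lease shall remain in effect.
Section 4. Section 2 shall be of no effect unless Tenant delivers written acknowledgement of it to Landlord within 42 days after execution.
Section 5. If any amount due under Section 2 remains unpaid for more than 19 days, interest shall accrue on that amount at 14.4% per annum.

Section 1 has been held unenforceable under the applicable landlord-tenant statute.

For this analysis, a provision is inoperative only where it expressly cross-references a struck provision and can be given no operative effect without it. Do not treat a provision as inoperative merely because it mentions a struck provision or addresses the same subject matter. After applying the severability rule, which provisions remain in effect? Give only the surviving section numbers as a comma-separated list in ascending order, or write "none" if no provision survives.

3

Section 1 is struck. The whole of Section 2 is the default interest on the operating-expense charge, defined by reference to Section 1, so Section 2 cannot stand once Section 1 is removed. Section 4 merely fixes the acknowledgement condition for Section 2; with Section 2 gone it has nothing to operate on and falls away. Section 5 operates only by reference to Section 2, so it falls with Section 2. Under the severability clause in Section 3, the remaining provisions continue in force. Only Section 3 remains in effect.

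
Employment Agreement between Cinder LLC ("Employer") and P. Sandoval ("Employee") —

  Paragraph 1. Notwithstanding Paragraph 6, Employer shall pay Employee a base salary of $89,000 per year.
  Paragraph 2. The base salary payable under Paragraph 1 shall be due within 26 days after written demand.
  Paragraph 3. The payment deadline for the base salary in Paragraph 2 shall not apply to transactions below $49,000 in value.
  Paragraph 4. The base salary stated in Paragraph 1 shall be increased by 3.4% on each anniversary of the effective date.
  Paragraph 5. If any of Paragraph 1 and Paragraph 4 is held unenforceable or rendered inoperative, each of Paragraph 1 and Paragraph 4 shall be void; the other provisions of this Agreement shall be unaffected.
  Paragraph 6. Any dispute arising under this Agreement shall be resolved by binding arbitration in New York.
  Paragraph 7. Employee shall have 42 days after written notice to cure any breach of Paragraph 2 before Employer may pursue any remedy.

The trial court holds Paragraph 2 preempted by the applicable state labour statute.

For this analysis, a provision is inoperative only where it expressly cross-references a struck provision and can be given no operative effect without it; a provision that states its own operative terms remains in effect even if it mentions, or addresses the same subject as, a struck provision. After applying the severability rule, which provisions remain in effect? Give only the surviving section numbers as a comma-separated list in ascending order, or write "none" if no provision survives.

1, 4, 5, 6

Paragraph 2 is struck. Paragraph 3 does nothing except set the carve-out from the payment deadline for the base salary by reference to Paragraph 2; with Paragraph 2 gone it has no independent effect and is inoperative. Paragraph 7 operates only by reference to Paragraph 2, so it falls with Paragraph 2. Paragraph 5 ties Paragraph 1 and Paragraph 4 together, but none of those is affected here; the remaining provisions continue in force under Paragraph 5. That leaves Paragraph 1, Paragraph 4, Paragraph 5, and Paragraph 6 in effect.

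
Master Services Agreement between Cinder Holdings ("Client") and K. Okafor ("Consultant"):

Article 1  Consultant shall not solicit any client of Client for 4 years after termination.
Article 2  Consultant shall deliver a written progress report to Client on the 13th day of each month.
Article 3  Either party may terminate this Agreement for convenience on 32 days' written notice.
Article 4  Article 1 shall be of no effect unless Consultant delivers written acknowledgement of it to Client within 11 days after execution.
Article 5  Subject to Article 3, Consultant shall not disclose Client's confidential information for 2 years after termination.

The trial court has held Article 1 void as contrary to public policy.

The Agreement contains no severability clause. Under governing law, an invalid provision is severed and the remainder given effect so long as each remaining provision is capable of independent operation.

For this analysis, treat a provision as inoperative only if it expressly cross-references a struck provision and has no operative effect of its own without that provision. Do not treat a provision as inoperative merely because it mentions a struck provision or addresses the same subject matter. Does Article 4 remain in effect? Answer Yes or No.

No

Article 1 is struck. Article 4 operates only by reference to Article 1, so it falls with Article 1. Under the stated default rule, only provisions that cannot operate independently fall away; the rest are enforced. Article 2, Article 3, and Article 5 remain in effect. Article 4 is among the inoperative provisions, so the answer is no.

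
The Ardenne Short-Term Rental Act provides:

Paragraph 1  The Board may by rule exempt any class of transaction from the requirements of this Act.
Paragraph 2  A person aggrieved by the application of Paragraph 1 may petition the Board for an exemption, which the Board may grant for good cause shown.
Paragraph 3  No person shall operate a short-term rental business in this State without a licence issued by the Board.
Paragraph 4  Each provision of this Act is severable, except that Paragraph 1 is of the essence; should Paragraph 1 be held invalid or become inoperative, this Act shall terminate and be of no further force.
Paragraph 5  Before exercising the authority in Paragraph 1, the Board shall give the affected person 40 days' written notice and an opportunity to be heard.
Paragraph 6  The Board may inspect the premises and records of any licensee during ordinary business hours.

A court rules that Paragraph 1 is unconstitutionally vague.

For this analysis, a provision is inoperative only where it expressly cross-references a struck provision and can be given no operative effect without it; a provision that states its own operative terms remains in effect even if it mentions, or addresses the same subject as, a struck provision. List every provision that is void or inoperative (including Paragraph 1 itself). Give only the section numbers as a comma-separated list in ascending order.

Paragraph 1 is struck. Paragraph 2 operates only by reference to Paragraph 1, so it falls with Paragraph 1. Paragraph 5 has no operative effect of its own apart from Paragraph 1 and is therefore inoperative. Paragraph 4 makes Paragraph 1 an essential term, and Paragraph 1 is the provision held invalid; under Paragraph 4, the entire Act is therefore void. No provision of the Act survives.

1, 2, 3, 4, 5, 6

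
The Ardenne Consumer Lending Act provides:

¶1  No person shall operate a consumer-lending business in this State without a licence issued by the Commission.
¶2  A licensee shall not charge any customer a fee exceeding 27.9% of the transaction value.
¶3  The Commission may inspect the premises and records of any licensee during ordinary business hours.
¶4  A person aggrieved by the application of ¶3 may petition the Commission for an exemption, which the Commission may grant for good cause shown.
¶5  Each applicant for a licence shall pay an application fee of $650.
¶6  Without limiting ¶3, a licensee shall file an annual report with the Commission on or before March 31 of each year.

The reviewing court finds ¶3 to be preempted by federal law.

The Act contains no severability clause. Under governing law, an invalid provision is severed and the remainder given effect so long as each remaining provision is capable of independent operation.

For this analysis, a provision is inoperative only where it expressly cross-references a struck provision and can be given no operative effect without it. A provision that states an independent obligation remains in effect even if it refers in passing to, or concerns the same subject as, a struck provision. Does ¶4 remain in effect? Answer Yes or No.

No

¶3 is struck. ¶4 merely fixes the exemption procedure for ¶3; with ¶3 gone it has nothing to operate on and falls away. Although ¶6 refers to ¶3, its operative terms do not depend on ¶3, so it remains in effect. With no severability clause, the stated default rule severs what cannot stand and enforces each remaining provision that can operate on its own. ¶1, ¶2, ¶5, and ¶6 remain in effect. ¶4 is among the inoperative provisions, so the answer is no.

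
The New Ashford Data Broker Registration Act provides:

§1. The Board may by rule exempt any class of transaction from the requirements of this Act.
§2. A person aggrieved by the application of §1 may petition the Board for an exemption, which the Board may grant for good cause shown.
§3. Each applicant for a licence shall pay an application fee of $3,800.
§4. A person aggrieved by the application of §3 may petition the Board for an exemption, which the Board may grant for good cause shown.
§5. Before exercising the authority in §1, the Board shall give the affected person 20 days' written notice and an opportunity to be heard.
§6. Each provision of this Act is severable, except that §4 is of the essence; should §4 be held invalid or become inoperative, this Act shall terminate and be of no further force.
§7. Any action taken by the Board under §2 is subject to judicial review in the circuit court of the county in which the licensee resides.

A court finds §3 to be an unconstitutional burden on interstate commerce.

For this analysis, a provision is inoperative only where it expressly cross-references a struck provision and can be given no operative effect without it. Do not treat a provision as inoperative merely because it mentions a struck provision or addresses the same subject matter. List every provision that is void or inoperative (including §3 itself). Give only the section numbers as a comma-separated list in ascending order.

§3 is struck. §4 operates only by reference to §3, so it falls with §3. §6 makes §4 an essential term, and §4 has been rendered inoperative by the cascade; under §6, the entire Act is therefore void. No provision of the Act survives.

1, 2, 3, 4, 5, 6, 7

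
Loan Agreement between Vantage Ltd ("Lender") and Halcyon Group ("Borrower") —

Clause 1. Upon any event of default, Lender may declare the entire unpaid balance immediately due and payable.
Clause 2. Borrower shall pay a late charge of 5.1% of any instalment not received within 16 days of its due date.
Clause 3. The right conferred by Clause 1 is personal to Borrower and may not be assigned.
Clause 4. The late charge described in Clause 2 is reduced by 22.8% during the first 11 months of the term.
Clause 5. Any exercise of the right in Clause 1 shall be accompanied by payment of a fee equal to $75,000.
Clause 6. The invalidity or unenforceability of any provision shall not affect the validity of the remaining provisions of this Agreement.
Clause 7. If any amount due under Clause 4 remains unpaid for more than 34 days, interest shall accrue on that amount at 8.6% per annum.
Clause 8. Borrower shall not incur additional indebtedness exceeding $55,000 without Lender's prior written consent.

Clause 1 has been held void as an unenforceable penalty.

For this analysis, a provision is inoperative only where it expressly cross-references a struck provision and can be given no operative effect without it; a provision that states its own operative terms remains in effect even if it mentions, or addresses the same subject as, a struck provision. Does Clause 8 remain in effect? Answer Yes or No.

Clause 1 is struck. Clause 3 operates only by reference to Clause 1, so it falls with Clause 1. Clause 5 merely fixes the exercise fee for Clause 1; with Clause 1 gone it has nothing to operate on and falls away. Clause 6 is a severability clause and preserves every provision that can still be given independent effect. Clause 2, Clause 4, Clause 6, Clause 7, and Clause 8 remain in effect. Clause 8 is among the surviving provisions, so the answer is yes.

Yes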